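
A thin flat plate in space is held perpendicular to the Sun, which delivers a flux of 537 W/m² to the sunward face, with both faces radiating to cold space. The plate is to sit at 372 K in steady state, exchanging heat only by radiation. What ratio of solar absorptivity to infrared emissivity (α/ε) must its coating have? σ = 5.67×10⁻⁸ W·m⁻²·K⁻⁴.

α/ε ≈ 4.04

Balance: αS·A = εσ·2A·T⁴ ⇒ α/ε = 2σT⁴/S.
α/ε = 2·5.67×10⁻⁸·(372)⁴/537 = 2·5.67×10⁻⁸·1.915×10¹⁰/537.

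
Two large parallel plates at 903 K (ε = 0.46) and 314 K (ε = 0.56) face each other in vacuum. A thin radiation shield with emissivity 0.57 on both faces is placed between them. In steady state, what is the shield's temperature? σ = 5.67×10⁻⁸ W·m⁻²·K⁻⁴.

In steady state the net flux on the hot side equals that on the cold side.
σ(T₁⁴−T_s⁴)/D₁ = σ(T_s⁴−T₂⁴)/D₂, with D₁ = 1/ε₁+1/ε_s−1 = 2.928, D₂ = 1/ε_s+1/ε₂−1 = 2.540.
Solve for T_s⁴: T_s⁴ = (D₂·T₁⁴ + D₁·T₂⁴)/(D₁+D₂) = 3.141×10¹¹ K⁴.

T_s ≈ 749 K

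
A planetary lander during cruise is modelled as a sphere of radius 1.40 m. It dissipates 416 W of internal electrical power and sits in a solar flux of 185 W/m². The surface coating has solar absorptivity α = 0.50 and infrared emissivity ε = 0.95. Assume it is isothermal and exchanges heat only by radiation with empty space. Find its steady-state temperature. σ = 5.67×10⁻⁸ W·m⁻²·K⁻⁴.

At steady state, absorbed solar power + internal power = radiated power.
Absorbed: α·S·A_cross = 0.50·185·6.158 = 569.6 W (cross-section πr²).
Total input = 569.6 + 416 = 985.6 W.
Radiated: εσ·A_surf·T⁴ with A_surf = 4πr² = 24.63 m².
T⁴ = 985.6/(0.95·5.67×10⁻⁸·24.63) = 7.429×10⁸ K⁴.

T ≈ 165 K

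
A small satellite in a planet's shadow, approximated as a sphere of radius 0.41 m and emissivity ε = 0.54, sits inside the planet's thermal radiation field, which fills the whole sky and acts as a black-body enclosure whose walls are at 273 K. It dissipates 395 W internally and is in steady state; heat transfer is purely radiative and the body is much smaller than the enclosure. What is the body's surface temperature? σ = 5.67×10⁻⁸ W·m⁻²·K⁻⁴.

For a small grey body in a large enclosure, net radiated power = εσA(T⁴ − T_w⁴).
Steady state: P = εσA(T⁴ − T_w⁴) with A = 4πr² = 2.112 m².
T⁴ = P/(εσA) + T_w⁴ = 395/(0.54·5.67×10⁻⁸·2.112) + (273)⁴
    = 6.107×10⁹ + 5.555×10⁹ = 1.166×10¹⁰ K⁴.

T ≈ 329 K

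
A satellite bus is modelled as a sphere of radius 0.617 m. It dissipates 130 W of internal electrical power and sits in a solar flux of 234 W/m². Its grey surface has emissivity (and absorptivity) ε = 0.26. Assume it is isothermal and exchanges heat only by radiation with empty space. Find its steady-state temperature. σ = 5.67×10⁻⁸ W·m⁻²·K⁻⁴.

At steady state, absorbed solar power + internal power = radiated power.
Absorbed: α·S·A_cross = 0.26·234·1.196 = 72.76 W (cross-section πr²).
Total input = 72.76 + 130 = 202.8 W.
Radiated: εσ·A_surf·T⁴ with A_surf = 4πr² = 4.784 m².
T⁴ = 202.8/(0.26·5.67×10⁻⁸·4.784) = 2.875×10⁹ K⁴.

T ≈ 232 K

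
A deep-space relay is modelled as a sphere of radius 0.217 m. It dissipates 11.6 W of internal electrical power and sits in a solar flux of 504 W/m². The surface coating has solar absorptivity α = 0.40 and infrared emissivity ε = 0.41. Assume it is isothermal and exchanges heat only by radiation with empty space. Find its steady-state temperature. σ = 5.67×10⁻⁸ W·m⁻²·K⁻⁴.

At steady state, absorbed solar power + internal power = radiated power.
Absorbed: α·S·A_cross = 0.40·504·0.1479 = 29.82 W (cross-section πr²).
Total input = 29.82 + 11.6 = 41.42 W.
Radiated: εσ·A_surf·T⁴ with A_surf = 4πr² = 0.5917 m².
T⁴ = 41.42/(0.41·5.67×10⁻⁸·0.5917) = 3.011×10⁹ K⁴.

T ≈ 234 K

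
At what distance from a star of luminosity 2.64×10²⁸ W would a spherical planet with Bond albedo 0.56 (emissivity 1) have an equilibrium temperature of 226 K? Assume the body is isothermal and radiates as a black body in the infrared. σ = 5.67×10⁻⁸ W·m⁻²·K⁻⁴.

For an isothermal black-emitting sphere, (1−a)S·πr² = σ·4πr²·T⁴ ⇒ S = 4σT⁴/(1−a).
S = 4·5.67×10⁻⁸·(226)⁴/0.440 = 1345 W/m².
Flux falls as S = L/(4πd²), so d = √(L/(4πS)) = √(2.64×10²⁸/(4π·1345)).

d ≈ 1.25×10¹² m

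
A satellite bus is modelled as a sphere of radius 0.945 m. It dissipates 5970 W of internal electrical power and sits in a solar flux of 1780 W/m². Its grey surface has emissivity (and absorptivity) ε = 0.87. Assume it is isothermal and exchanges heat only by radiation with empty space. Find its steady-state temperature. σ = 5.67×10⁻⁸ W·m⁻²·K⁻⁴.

At steady state, absorbed solar power + internal power = radiated power.
Absorbed: α·S·A_cross = 0.87·1780·2.806 = 4345 W (cross-section πr²).
Total input = 4345 + 5970 = 10310 W.
Radiated: εσ·A_surf·T⁴ with A_surf = 4πr² = 11.22 m².
T⁴ = 10310/(0.87·5.67×10⁻⁸·11.22) = 1.863×10¹⁰ K⁴.

T ≈ 369 K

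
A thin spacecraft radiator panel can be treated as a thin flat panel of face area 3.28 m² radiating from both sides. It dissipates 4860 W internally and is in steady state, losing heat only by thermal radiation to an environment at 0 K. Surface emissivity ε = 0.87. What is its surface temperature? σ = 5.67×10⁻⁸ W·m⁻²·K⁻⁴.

T ≈ 350 K

Steady state: internal power = radiated power, P = εσA T⁴.
Radiating area A = 2·3.28 = 6.560 m².
T⁴ = P/(εσA) = 4860/(0.87·5.67×10⁻⁸·6.560) = 1.502×10¹⁰ K⁴.
T = (1.502×10¹⁰)^(1/4).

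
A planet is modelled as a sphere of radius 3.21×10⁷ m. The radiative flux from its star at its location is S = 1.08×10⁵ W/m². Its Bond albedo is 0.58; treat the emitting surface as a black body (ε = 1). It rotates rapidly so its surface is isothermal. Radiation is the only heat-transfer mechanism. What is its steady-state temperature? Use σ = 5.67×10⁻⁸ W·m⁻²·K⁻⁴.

T ≈ 669 K

At equilibrium, absorbed power = emitted power.
Absorbing cross-section = πr² = 3.237×10¹⁵ m²; emitting surface = 4πr² = 1.295×10¹⁶ m² (ratio 4).
(1−a)S·A_cross = εσ·A_surf·T⁴  ⇒  T⁴ = (1−a)S/(4σ).
T⁴ = 0.420·1.08×10⁵/(4·5.67×10⁻⁸) = 2.000×10¹¹ K⁴.
T = (2.000×10¹¹)^(1/4).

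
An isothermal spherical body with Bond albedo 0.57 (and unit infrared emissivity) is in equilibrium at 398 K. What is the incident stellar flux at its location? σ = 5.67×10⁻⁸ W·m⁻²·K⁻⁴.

S ≈ 13200 W/m²

(1−a)S·πr² = σ·4πr²·T⁴ ⇒ S = 4σT⁴/(1−a).
S = 4·5.67×10⁻⁸·2.509×10¹⁰/0.430.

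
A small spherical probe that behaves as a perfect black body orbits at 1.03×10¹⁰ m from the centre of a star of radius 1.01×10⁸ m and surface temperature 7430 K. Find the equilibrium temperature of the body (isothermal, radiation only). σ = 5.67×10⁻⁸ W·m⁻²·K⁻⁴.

T ≈ 520 K

The star's surface emits σT_*⁴; at distance d the flux is S = σT_*⁴(R_*/d)².
S = 5.67×10⁻⁸·(7430)⁴·(1.01×10⁸/1.03×10¹⁰)² = 16620 W/m².
For an isothermal sphere T⁴ = (1−a)S/(4σ) = 7.326×10¹⁰ K⁴.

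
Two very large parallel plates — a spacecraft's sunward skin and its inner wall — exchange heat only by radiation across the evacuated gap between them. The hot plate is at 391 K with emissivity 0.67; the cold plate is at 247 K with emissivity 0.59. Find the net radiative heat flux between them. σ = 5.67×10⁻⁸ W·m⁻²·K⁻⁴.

For two infinite grey parallel plates, q = σ(T₁⁴ − T₂⁴)/(1/ε₁ + 1/ε₂ − 1).
T₁⁴ − T₂⁴ = 2.337×10¹⁰ − 3.722×10⁹ = 1.965×10¹⁰ K⁴.
1/ε₁ + 1/ε₂ − 1 = 1.493 + 1.695 − 1 = 2.187.
q = 5.67×10⁻⁸ × 1.965×10¹⁰ / 2.187.

q ≈ 509 W/m²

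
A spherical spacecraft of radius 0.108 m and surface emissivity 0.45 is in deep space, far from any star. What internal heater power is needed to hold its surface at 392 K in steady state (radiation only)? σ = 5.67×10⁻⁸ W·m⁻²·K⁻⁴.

P = εσ·4πr²·T⁴.
4πr² = 0.1466 m²; T⁴ = 2.361×10¹⁰ K⁴.
P = 0.45·5.67×10⁻⁸·0.1466·2.361×10¹⁰.

P ≈ 88.3 W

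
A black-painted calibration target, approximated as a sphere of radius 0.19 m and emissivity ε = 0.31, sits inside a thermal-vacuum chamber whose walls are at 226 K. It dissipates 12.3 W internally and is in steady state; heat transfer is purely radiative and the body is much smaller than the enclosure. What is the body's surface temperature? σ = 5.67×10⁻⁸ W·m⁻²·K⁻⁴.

For a small grey body in a large enclosure, net radiated power = εσA(T⁴ − T_w⁴).
Steady state: P = εσA(T⁴ − T_w⁴) with A = 4πr² = 0.4536 m².
T⁴ = P/(εσA) + T_w⁴ = 12.3/(0.31·5.67×10⁻⁸·0.4536) + (226)⁴
    = 1.543×10⁹ + 2.609×10⁹ = 4.151×10⁹ K⁴.

T ≈ 254 K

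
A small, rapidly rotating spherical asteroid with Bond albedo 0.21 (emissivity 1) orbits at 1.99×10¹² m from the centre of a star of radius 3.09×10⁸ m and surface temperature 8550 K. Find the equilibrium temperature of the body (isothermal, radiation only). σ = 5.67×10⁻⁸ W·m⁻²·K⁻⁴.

T ≈ 71.0 K

The star's surface emits σT_*⁴; at distance d the flux is S = σT_*⁴(R_*/d)².
S = 5.67×10⁻⁸·(8550)⁴·(3.09×10⁸/1.99×10¹²)² = 7.306 W/m².
For an isothermal sphere T⁴ = (1−a)S/(4σ) = 2.545×10⁷ K⁴.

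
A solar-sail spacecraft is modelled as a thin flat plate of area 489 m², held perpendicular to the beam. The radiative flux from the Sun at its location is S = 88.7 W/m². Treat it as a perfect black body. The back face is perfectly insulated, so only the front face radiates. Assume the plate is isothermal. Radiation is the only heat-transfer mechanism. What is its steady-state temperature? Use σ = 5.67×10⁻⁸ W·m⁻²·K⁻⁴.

At equilibrium, absorbed power = emitted power.
Absorbing cross-section = A = 489.0 m²; emitting surface = A = 489.0 m² (ratio 1).
S·A_cross = εσ·A_surf·T⁴  ⇒  T⁴ = S/(1σ).
T⁴ = 1.00·88.7/(1·5.67×10⁻⁸) = 1.564×10⁹ K⁴.
T = (1.564×10⁹)^(1/4).

T ≈ 199 K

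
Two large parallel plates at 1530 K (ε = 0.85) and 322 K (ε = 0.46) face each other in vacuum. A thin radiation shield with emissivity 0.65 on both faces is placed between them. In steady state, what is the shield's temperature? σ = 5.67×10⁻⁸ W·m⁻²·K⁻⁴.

In steady state the net flux on the hot side equals that on the cold side.
σ(T₁⁴−T_s⁴)/D₁ = σ(T_s⁴−T₂⁴)/D₂, with D₁ = 1/ε₁+1/ε_s−1 = 1.715, D₂ = 1/ε_s+1/ε₂−1 = 2.712.
Solve for T_s⁴: T_s⁴ = (D₂·T₁⁴ + D₁·T₂⁴)/(D₁+D₂) = 3.361×10¹² K⁴.

T_s ≈ 1350 K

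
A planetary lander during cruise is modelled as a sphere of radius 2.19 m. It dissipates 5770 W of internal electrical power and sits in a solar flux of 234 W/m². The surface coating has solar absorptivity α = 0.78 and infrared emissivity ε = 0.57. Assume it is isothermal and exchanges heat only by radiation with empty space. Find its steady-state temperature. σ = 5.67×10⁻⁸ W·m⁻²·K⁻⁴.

T ≈ 257 K

At steady state, absorbed solar power + internal power = radiated power.
Absorbed: α·S·A_cross = 0.78·234·15.07 = 2750 W (cross-section πr²).
Total input = 2750 + 5770 = 8520 W.
Radiated: εσ·A_surf·T⁴ with A_surf = 4πr² = 60.27 m².
T⁴ = 8520/(0.57·5.67×10⁻⁸·60.27) = 4.374×10⁹ K⁴.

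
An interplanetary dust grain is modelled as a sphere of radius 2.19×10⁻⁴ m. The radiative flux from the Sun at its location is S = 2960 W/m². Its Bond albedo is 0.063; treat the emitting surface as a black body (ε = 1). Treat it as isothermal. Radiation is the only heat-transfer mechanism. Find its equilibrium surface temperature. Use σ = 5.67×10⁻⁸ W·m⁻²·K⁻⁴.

T ≈ 333 K

At equilibrium, absorbed power = emitted power.
Absorbing cross-section = πr² = 1.507×10⁻⁷ m²; emitting surface = 4πr² = 6.027×10⁻⁷ m² (ratio 4).
(1−a)S·A_cross = εσ·A_surf·T⁴  ⇒  T⁴ = (1−a)S/(4σ).
T⁴ = 0.937·2960/(4·5.67×10⁻⁸) = 1.223×10¹⁰ K⁴.
T = (1.223×10¹⁰)^(1/4).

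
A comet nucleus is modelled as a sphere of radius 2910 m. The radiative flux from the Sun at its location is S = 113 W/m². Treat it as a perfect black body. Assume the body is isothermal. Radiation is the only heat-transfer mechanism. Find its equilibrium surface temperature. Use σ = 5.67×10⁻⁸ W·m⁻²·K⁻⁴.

At equilibrium, absorbed power = emitted power.
Absorbing cross-section = πr² = 2.660×10⁷ m²; emitting surface = 4πr² = 1.064×10⁸ m² (ratio 4).
S·A_cross = εσ·A_surf·T⁴  ⇒  T⁴ = S/(4σ).
T⁴ = 1.00·113/(4·5.67×10⁻⁸) = 4.982×10⁸ K⁴.
T = (4.982×10⁸)^(1/4).

T ≈ 149 K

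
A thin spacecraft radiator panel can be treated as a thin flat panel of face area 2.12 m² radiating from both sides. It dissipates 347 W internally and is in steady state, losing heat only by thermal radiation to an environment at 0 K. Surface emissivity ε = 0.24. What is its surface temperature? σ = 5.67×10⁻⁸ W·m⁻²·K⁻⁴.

Steady state: internal power = radiated power, P = εσA T⁴.
Radiating area A = 2·2.12 = 4.240 m².
T⁴ = P/(εσA) = 347/(0.24·5.67×10⁻⁸·4.240) = 6.014×10⁹ K⁴.
T = (6.014×10⁹)^(1/4).

T ≈ 278 K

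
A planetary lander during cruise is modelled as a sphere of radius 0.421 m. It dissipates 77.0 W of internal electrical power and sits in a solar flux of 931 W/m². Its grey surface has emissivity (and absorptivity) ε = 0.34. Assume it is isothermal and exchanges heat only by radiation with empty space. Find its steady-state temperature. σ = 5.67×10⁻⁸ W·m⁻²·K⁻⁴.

At steady state, absorbed solar power + internal power = radiated power.
Absorbed: α·S·A_cross = 0.34·931·0.5568 = 176.3 W (cross-section πr²).
Total input = 176.3 + 77.0 = 253.3 W.
Radiated: εσ·A_surf·T⁴ with A_surf = 4πr² = 2.227 m².
T⁴ = 253.3/(0.34·5.67×10⁻⁸·2.227) = 5.898×10⁹ K⁴.

T ≈ 277 K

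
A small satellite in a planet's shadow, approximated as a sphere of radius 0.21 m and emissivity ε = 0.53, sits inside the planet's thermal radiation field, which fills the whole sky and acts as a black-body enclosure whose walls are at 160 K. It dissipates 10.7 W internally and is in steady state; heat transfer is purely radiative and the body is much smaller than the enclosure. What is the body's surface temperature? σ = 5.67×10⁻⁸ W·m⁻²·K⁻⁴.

For a small grey body in a large enclosure, net radiated power = εσA(T⁴ − T_w⁴).
Steady state: P = εσA(T⁴ − T_w⁴) with A = 4πr² = 0.5542 m².
T⁴ = P/(εσA) + T_w⁴ = 10.7/(0.53·5.67×10⁻⁸·0.5542) + (160)⁴
    = 6.425×10⁸ + 6.554×10⁸ = 1.298×10⁹ K⁴.

T ≈ 190 K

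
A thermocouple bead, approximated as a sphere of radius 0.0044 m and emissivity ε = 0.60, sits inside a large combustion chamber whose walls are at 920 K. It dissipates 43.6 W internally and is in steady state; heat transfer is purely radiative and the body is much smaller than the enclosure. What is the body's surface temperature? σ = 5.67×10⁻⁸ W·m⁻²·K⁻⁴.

T ≈ 1560 K

For a small grey body in a large enclosure, net radiated power = εσA(T⁴ − T_w⁴).
Steady state: P = εσA(T⁴ − T_w⁴) with A = 4πr² = 2.433×10⁻⁴ m².
T⁴ = P/(εσA) + T_w⁴ = 43.6/(0.60·5.67×10⁻⁸·2.433×10⁻⁴) + (920)⁴
    = 5.268×10¹² + 7.164×10¹¹ = 5.984×10¹² K⁴.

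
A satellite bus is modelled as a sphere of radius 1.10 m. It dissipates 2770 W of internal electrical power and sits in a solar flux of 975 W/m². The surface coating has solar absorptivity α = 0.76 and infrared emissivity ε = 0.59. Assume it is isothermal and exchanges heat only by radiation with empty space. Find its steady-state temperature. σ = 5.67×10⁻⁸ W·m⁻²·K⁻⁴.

T ≈ 324 K

At steady state, absorbed solar power + internal power = radiated power.
Absorbed: α·S·A_cross = 0.76·975·3.801 = 2817 W (cross-section πr²).
Total input = 2817 + 2770 = 5587 W.
Radiated: εσ·A_surf·T⁴ with A_surf = 4πr² = 15.21 m².
T⁴ = 5587/(0.59·5.67×10⁻⁸·15.21) = 1.098×10¹⁰ K⁴.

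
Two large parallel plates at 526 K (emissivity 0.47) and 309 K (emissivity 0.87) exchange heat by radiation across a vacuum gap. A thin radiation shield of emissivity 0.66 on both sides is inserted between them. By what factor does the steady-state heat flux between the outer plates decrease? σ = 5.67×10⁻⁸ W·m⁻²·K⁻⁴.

factor ≈ 1.89

Without shield: q₀ = σΔ(T⁴)/(1/ε₁+1/ε₂−1) with denominator 2.277.
With shield the two gaps are in series; the resistances add: (1/ε₁+1/ε_s−1)+(1/ε_s+1/ε₂−1) = 2.643+1.665 = 4.307.
Heat-flux ratio q₀/q = 4.307/2.277.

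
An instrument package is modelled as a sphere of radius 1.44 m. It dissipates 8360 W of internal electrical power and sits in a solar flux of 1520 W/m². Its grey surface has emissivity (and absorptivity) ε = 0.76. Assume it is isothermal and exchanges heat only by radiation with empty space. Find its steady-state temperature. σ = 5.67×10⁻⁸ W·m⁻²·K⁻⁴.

T ≈ 345 K

At steady state, absorbed solar power + internal power = radiated power.
Absorbed: α·S·A_cross = 0.76·1520·6.514 = 7525 W (cross-section πr²).
Total input = 7525 + 8360 = 15890 W.
Radiated: εσ·A_surf·T⁴ with A_surf = 4πr² = 26.06 m².
T⁴ = 15890/(0.76·5.67×10⁻⁸·26.06) = 1.415×10¹⁰ K⁴.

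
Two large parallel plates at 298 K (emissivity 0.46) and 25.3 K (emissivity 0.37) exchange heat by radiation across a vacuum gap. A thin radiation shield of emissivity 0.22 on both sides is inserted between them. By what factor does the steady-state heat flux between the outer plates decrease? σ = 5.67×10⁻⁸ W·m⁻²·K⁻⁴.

Without shield: q₀ = σΔ(T⁴)/(1/ε₁+1/ε₂−1) with denominator 3.877.
With shield the two gaps are in series; the resistances add: (1/ε₁+1/ε_s−1)+(1/ε_s+1/ε₂−1) = 5.719+6.248 = 11.97.
Heat-flux ratio q₀/q = 11.97/3.877.

factor ≈ 3.09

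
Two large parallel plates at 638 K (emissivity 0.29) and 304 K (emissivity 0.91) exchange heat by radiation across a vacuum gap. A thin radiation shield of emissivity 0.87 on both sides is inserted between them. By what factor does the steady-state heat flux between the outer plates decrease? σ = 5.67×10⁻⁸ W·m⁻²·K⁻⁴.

Without shield: q₀ = σΔ(T⁴)/(1/ε₁+1/ε₂−1) with denominator 3.547.
With shield the two gaps are in series; the resistances add: (1/ε₁+1/ε_s−1)+(1/ε_s+1/ε₂−1) = 3.598+1.248 = 4.846.
Heat-flux ratio q₀/q = 4.846/3.547.

factor ≈ 1.37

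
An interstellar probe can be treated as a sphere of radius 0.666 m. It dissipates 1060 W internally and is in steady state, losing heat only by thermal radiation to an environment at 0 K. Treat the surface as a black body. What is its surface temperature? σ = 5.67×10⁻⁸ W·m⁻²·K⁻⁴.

T ≈ 241 K

Steady state: internal power = radiated power, P = εσA T⁴.
Radiating area A = 4πr² = 5.574 m².
T⁴ = P/(εσA) = 1060/(1.0·5.67×10⁻⁸·5.574) = 3.354×10⁹ K⁴.
T = (3.354×10⁹)^(1/4).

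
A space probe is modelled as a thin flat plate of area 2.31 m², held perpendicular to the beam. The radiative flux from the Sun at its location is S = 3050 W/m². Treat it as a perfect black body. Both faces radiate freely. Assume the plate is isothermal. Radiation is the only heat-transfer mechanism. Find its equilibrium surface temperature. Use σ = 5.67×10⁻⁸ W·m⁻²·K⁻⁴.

T ≈ 405 K

At equilibrium, absorbed power = emitted power.
Absorbing cross-section = A = 2.310 m²; emitting surface = 2A = 4.620 m² (ratio 2).
S·A_cross = εσ·A_surf·T⁴  ⇒  T⁴ = S/(2σ).
T⁴ = 1.00·3050/(2·5.67×10⁻⁸) = 2.690×10¹⁰ K⁴.
T = (2.690×10¹⁰)^(1/4).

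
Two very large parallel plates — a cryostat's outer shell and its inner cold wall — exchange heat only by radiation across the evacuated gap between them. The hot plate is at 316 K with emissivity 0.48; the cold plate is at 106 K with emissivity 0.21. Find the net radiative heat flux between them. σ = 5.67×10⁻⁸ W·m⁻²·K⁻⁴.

q ≈ 95.5 W/m²

For two infinite grey parallel plates, q = σ(T₁⁴ − T₂⁴)/(1/ε₁ + 1/ε₂ − 1).
T₁⁴ − T₂⁴ = 9.971×10⁹ − 1.262×10⁸ = 9.845×10⁹ K⁴.
1/ε₁ + 1/ε₂ − 1 = 2.083 + 4.762 − 1 = 5.845.
q = 5.67×10⁻⁸ × 9.845×10⁹ / 5.845.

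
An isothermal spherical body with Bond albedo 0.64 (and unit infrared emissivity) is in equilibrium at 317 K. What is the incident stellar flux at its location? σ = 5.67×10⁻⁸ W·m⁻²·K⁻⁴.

S ≈ 6360 W/m²

(1−a)S·πr² = σ·4πr²·T⁴ ⇒ S = 4σT⁴/(1−a).
S = 4·5.67×10⁻⁸·1.010×10¹⁰/0.360.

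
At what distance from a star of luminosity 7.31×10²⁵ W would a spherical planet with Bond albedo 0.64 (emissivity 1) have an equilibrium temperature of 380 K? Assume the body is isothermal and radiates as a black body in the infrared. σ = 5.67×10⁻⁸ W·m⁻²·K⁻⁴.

d ≈ 2.10×10¹⁰ m

For an isothermal black-emitting sphere, (1−a)S·πr² = σ·4πr²·T⁴ ⇒ S = 4σT⁴/(1−a).
S = 4·5.67×10⁻⁸·(380)⁴/0.360 = 13140 W/m².
Flux falls as S = L/(4πd²), so d = √(L/(4πS)) = √(7.31×10²⁵/(4π·13140)).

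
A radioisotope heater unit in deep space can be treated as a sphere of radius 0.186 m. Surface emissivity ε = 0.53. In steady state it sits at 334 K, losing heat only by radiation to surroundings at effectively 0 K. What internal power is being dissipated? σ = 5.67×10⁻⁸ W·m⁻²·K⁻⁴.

Steady state: P = εσA T⁴.
A = 4πr² = 0.4347 m²; T⁴ = (334)⁴ = 1.244×10¹⁰ K⁴.
P = 0.53 × 5.67×10⁻⁸ × 0.4347 × 1.244×10¹⁰.

P ≈ 163 W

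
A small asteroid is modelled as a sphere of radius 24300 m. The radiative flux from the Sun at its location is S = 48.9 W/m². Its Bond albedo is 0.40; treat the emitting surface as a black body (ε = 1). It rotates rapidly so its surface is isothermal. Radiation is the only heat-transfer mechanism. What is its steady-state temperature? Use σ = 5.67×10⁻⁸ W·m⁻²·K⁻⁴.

T ≈ 107 K

At equilibrium, absorbed power = emitted power.
Absorbing cross-section = πr² = 1.855×10⁹ m²; emitting surface = 4πr² = 7.420×10⁹ m² (ratio 4).
(1−a)S·A_cross = εσ·A_surf·T⁴  ⇒  T⁴ = (1−a)S/(4σ).
T⁴ = 0.600·48.9/(4·5.67×10⁻⁸) = 1.294×10⁸ K⁴.
T = (1.294×10⁸)^(1/4).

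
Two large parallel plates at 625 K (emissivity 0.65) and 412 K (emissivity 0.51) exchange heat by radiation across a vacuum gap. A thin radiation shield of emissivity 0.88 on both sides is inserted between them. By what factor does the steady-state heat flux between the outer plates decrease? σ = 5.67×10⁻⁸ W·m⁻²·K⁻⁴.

Without shield: q₀ = σΔ(T⁴)/(1/ε₁+1/ε₂−1) with denominator 2.499.
With shield the two gaps are in series; the resistances add: (1/ε₁+1/ε_s−1)+(1/ε_s+1/ε₂−1) = 1.675+2.097 = 3.772.
Heat-flux ratio q₀/q = 3.772/2.499.

factor ≈ 1.51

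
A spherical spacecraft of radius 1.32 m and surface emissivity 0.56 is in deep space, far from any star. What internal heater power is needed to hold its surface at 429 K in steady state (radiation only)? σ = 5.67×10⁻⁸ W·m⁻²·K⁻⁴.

P ≈ 23500 W

P = εσ·4πr²·T⁴.
4πr² = 21.90 m²; T⁴ = 3.387×10¹⁰ K⁴.
P = 0.56·5.67×10⁻⁸·21.90·3.387×10¹⁰.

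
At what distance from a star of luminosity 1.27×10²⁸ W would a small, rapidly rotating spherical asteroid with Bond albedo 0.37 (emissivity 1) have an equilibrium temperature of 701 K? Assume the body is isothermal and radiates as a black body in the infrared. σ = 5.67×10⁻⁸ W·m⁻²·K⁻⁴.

For an isothermal black-emitting sphere, (1−a)S·πr² = σ·4πr²·T⁴ ⇒ S = 4σT⁴/(1−a).
S = 4·5.67×10⁻⁸·(701)⁴/0.630 = 86930 W/m².
Flux falls as S = L/(4πd²), so d = √(L/(4πS)) = √(1.27×10²⁸/(4π·86930)).

d ≈ 1.08×10¹¹ m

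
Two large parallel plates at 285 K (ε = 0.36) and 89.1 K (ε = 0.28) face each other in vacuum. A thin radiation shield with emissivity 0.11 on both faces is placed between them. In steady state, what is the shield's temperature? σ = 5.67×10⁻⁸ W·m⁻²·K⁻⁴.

T_s ≈ 242 K

In steady state the net flux on the hot side equals that on the cold side.
σ(T₁⁴−T_s⁴)/D₁ = σ(T_s⁴−T₂⁴)/D₂, with D₁ = 1/ε₁+1/ε_s−1 = 10.87, D₂ = 1/ε_s+1/ε₂−1 = 11.66.
Solve for T_s⁴: T_s⁴ = (D₂·T₁⁴ + D₁·T₂⁴)/(D₁+D₂) = 3.445×10⁹ K⁴.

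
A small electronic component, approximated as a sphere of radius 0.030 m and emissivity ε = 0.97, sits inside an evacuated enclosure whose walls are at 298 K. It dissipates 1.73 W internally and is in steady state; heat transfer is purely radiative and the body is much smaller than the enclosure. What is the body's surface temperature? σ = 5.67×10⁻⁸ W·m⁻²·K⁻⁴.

For a small grey body in a large enclosure, net radiated power = εσA(T⁴ − T_w⁴).
Steady state: P = εσA(T⁴ − T_w⁴) with A = 4πr² = 0.01131 m².
T⁴ = P/(εσA) + T_w⁴ = 1.73/(0.97·5.67×10⁻⁸·0.01131) + (298)⁴
    = 2.781×10⁹ + 7.886×10⁹ = 1.067×10¹⁰ K⁴.

T ≈ 321 K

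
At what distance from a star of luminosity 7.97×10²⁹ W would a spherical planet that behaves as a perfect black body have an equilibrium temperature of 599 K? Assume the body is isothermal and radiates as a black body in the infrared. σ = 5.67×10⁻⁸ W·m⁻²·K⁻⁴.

d ≈ 1.47×10¹² m

For an isothermal black-emitting sphere, (1−a)S·πr² = σ·4πr²·T⁴ ⇒ S = 4σT⁴/(1−a).
S = 4·5.67×10⁻⁸·(599)⁴/1.00 = 29200 W/m².
Flux falls as S = L/(4πd²), so d = √(L/(4πS)) = √(7.97×10²⁹/(4π·29200)).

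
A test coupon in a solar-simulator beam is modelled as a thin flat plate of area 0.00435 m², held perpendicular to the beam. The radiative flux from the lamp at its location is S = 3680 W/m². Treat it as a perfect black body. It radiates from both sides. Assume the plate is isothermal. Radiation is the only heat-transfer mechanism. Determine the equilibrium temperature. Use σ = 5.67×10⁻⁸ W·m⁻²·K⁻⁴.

At equilibrium, absorbed power = emitted power.
Absorbing cross-section = A = 0.004350 m²; emitting surface = 2A = 0.008700 m² (ratio 2).
S·A_cross = εσ·A_surf·T⁴  ⇒  T⁴ = S/(2σ).
T⁴ = 1.00·3680/(2·5.67×10⁻⁸) = 3.245×10¹⁰ K⁴.
T = (3.245×10¹⁰)^(1/4).

T ≈ 424 K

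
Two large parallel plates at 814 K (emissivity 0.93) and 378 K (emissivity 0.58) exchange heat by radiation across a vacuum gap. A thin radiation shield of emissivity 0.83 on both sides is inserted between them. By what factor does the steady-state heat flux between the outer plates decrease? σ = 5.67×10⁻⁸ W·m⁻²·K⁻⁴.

Without shield: q₀ = σΔ(T⁴)/(1/ε₁+1/ε₂−1) with denominator 1.799.
With shield the two gaps are in series; the resistances add: (1/ε₁+1/ε_s−1)+(1/ε_s+1/ε₂−1) = 1.280+1.929 = 3.209.
Heat-flux ratio q₀/q = 3.209/1.799.

factor ≈ 1.78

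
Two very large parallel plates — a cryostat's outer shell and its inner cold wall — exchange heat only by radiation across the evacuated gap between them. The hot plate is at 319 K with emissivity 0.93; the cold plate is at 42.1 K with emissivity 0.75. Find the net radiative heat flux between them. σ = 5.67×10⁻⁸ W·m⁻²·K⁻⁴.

q ≈ 417 W/m²

For two infinite grey parallel plates, q = σ(T₁⁴ − T₂⁴)/(1/ε₁ + 1/ε₂ − 1).
T₁⁴ − T₂⁴ = 1.036×10¹⁰ − 3.141×10⁶ = 1.035×10¹⁰ K⁴.
1/ε₁ + 1/ε₂ − 1 = 1.075 + 1.333 − 1 = 1.409.
q = 5.67×10⁻⁸ × 1.035×10¹⁰ / 1.409.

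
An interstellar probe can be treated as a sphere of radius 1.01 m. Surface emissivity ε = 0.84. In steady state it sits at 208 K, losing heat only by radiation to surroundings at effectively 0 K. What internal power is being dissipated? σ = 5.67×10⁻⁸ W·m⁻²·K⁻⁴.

Steady state: P = εσA T⁴.
A = 4πr² = 12.82 m²; T⁴ = (208)⁴ = 1.872×10⁹ K⁴.
P = 0.84 × 5.67×10⁻⁸ × 12.82 × 1.872×10⁹.

P ≈ 1140 W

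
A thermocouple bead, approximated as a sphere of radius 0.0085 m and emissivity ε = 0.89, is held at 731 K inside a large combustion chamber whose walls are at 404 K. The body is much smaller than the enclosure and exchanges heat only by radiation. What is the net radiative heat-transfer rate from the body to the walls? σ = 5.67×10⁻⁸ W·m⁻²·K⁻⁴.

P_net ≈ 11.9 W

For a small grey body in a large enclosure: P_net = εσA(T_body⁴ − T_wall⁴).
A = 4πr² = 9.079×10⁻⁴ m²; T_body⁴ − T_wall⁴ = 2.855×10¹¹ − 2.664×10¹⁰ = 2.589×10¹¹ K⁴.
|P_net| = 0.89·5.67×10⁻⁸·9.079×10⁻⁴·2.589×10¹¹.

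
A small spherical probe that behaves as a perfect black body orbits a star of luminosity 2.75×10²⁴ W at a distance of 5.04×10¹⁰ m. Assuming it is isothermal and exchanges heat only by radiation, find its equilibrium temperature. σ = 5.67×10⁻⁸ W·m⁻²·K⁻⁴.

T ≈ 140 K

First find the stellar flux at distance d: S = L/(4πd²) = 2.75×10²⁴/(4π·(5.04×10¹⁰)²) = 86.15 W/m².
For an isothermal sphere, absorbed (1−a)S·πr² = emitted σ·4πr²·T⁴, so T⁴ = (1−a)S/(4σ).
T⁴ = 1.00·86.15/(4·5.67×10⁻⁸) = 3.799×10⁸ K⁴.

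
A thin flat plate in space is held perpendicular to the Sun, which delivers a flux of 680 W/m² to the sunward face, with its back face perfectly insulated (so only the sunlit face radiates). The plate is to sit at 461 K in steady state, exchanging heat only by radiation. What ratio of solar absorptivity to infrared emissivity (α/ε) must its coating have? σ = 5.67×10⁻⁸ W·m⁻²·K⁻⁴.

Balance: αS·A = εσ·1A·T⁴ ⇒ α/ε = σT⁴/S.
α/ε = 5.67×10⁻⁸·(461)⁴/680 = 5.67×10⁻⁸·4.517×10¹⁰/680.

α/ε ≈ 3.77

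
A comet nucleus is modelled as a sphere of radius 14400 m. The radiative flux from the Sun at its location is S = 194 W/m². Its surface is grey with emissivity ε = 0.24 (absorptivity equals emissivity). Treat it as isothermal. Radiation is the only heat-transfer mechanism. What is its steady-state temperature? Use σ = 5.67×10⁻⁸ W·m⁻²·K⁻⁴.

T ≈ 171 K

At equilibrium, absorbed power = emitted power.
Absorbing cross-section = πr² = 6.514×10⁸ m²; emitting surface = 4πr² = 2.606×10⁹ m² (ratio 4).
εS·A_cross = εσ·A_surf·T⁴  ⇒  T⁴ = S/(4σ)   (ε cancels).
T⁴ = 194/(4·5.67×10⁻⁸) = 8.554×10⁸ K⁴.
T = (8.554×10⁸)^(1/4).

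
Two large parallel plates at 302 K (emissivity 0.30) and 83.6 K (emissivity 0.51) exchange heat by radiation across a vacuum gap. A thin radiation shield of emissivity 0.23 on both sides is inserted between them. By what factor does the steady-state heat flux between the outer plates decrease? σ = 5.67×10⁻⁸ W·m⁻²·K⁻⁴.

factor ≈ 2.79

Without shield: q₀ = σΔ(T⁴)/(1/ε₁+1/ε₂−1) with denominator 4.294.
With shield the two gaps are in series; the resistances add: (1/ε₁+1/ε_s−1)+(1/ε_s+1/ε₂−1) = 6.681+5.309 = 11.99.
Heat-flux ratio q₀/q = 11.99/4.294.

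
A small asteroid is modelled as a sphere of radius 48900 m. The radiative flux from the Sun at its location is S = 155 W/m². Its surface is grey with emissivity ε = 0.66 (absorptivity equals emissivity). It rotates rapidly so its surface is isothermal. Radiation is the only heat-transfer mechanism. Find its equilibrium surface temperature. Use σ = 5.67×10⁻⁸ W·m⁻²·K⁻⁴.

At equilibrium, absorbed power = emitted power.
Absorbing cross-section = πr² = 7.512×10⁹ m²; emitting surface = 4πr² = 3.005×10¹⁰ m² (ratio 4).
εS·A_cross = εσ·A_surf·T⁴  ⇒  T⁴ = S/(4σ)   (ε cancels).
T⁴ = 155/(4·5.67×10⁻⁸) = 6.834×10⁸ K⁴.
T = (6.834×10⁸)^(1/4).

T ≈ 162 K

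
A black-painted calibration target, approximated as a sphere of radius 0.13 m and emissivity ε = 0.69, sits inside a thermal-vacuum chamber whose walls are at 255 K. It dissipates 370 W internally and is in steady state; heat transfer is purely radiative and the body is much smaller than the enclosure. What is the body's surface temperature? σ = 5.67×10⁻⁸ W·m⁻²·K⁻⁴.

T ≈ 470 K

For a small grey body in a large enclosure, net radiated power = εσA(T⁴ − T_w⁴).
Steady state: P = εσA(T⁴ − T_w⁴) with A = 4πr² = 0.2124 m².
T⁴ = P/(εσA) + T_w⁴ = 370/(0.69·5.67×10⁻⁸·0.2124) + (255)⁴
    = 4.453×10¹⁰ + 4.228×10⁹ = 4.876×10¹⁰ K⁴.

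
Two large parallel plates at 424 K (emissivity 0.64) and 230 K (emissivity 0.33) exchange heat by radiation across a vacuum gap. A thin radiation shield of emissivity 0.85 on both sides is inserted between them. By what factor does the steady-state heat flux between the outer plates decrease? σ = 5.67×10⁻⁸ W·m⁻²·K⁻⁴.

Without shield: q₀ = σΔ(T⁴)/(1/ε₁+1/ε₂−1) with denominator 3.593.
With shield the two gaps are in series; the resistances add: (1/ε₁+1/ε_s−1)+(1/ε_s+1/ε₂−1) = 1.739+3.207 = 4.946.
Heat-flux ratio q₀/q = 4.946/3.593.

factor ≈ 1.38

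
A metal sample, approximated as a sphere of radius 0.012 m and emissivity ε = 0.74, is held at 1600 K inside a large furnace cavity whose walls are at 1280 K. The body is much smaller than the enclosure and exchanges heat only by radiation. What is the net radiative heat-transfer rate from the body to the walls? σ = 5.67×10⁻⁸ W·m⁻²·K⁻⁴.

For a small grey body in a large enclosure: P_net = εσA(T_body⁴ − T_wall⁴).
A = 4πr² = 0.001810 m²; T_body⁴ − T_wall⁴ = 6.554×10¹² − 2.684×10¹² = 3.869×10¹² K⁴.
|P_net| = 0.74·5.67×10⁻⁸·0.001810·3.869×10¹².

P_net ≈ 294 W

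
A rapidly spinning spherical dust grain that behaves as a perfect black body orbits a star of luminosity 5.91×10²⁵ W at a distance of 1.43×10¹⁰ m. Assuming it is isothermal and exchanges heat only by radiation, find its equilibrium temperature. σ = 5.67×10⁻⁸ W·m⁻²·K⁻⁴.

T ≈ 564 K

First find the stellar flux at distance d: S = L/(4πd²) = 5.91×10²⁵/(4π·(1.43×10¹⁰)²) = 23000 W/m².
For an isothermal sphere, absorbed (1−a)S·πr² = emitted σ·4πr²·T⁴, so T⁴ = (1−a)S/(4σ).
T⁴ = 1.00·23000/(4·5.67×10⁻⁸) = 1.014×10¹¹ K⁴.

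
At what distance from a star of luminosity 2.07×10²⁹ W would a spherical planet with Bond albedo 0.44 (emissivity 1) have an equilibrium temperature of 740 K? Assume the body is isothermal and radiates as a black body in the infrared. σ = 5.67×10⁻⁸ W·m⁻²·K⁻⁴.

d ≈ 3.68×10¹¹ m

For an isothermal black-emitting sphere, (1−a)S·πr² = σ·4πr²·T⁴ ⇒ S = 4σT⁴/(1−a).
S = 4·5.67×10⁻⁸·(740)⁴/0.560 = 1.214×10⁵ W/m².
Flux falls as S = L/(4πd²), so d = √(L/(4πS)) = √(2.07×10²⁹/(4π·1.214×10⁵)).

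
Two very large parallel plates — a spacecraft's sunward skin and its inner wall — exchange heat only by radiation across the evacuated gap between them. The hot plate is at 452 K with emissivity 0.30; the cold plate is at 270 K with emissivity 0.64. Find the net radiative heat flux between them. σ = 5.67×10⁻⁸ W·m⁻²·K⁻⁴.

For two infinite grey parallel plates, q = σ(T₁⁴ − T₂⁴)/(1/ε₁ + 1/ε₂ − 1).
T₁⁴ − T₂⁴ = 4.174×10¹⁰ − 5.314×10⁹ = 3.643×10¹⁰ K⁴.
1/ε₁ + 1/ε₂ − 1 = 3.333 + 1.562 − 1 = 3.896.
q = 5.67×10⁻⁸ × 3.643×10¹⁰ / 3.896.

q ≈ 530 W/m²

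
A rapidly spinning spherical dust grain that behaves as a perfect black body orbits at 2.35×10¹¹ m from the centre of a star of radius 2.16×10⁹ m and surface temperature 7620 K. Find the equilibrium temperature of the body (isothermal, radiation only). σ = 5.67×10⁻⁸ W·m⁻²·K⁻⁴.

T ≈ 517 K

The star's surface emits σT_*⁴; at distance d the flux is S = σT_*⁴(R_*/d)².
S = 5.67×10⁻⁸·(7620)⁴·(2.16×10⁹/2.35×10¹¹)² = 16150 W/m².
For an isothermal sphere T⁴ = (1−a)S/(4σ) = 7.121×10¹⁰ K⁴.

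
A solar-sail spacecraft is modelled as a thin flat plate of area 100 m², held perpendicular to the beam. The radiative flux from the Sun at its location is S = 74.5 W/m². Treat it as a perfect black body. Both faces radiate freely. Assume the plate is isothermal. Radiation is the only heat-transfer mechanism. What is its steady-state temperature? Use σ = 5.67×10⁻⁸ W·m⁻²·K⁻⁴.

At equilibrium, absorbed power = emitted power.
Absorbing cross-section = A = 100.0 m²; emitting surface = 2A = 200.0 m² (ratio 2).
S·A_cross = εσ·A_surf·T⁴  ⇒  T⁴ = S/(2σ).
T⁴ = 1.00·74.5/(2·5.67×10⁻⁸) = 6.570×10⁸ K⁴.
T = (6.570×10⁸)^(1/4).

T ≈ 160 K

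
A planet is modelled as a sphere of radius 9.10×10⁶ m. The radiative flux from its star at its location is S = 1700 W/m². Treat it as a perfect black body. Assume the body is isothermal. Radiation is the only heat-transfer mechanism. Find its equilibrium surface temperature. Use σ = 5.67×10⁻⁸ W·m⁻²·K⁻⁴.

T ≈ 294 K

At equilibrium, absorbed power = emitted power.
Absorbing cross-section = πr² = 2.602×10¹⁴ m²; emitting surface = 4πr² = 1.041×10¹⁵ m² (ratio 4).
S·A_cross = εσ·A_surf·T⁴  ⇒  T⁴ = S/(4σ).
T⁴ = 1.00·1700/(4·5.67×10⁻⁸) = 7.496×10⁹ K⁴.
T = (7.496×10⁹)^(1/4).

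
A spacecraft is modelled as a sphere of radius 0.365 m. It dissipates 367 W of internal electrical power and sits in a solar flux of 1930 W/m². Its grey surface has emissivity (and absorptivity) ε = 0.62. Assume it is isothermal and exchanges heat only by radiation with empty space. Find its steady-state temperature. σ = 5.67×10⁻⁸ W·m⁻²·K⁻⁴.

At steady state, absorbed solar power + internal power = radiated power.
Absorbed: α·S·A_cross = 0.62·1930·0.4185 = 500.8 W (cross-section πr²).
Total input = 500.8 + 367 = 867.8 W.
Radiated: εσ·A_surf·T⁴ with A_surf = 4πr² = 1.674 m².
T⁴ = 867.8/(0.62·5.67×10⁻⁸·1.674) = 1.475×10¹⁰ K⁴.

T ≈ 348 K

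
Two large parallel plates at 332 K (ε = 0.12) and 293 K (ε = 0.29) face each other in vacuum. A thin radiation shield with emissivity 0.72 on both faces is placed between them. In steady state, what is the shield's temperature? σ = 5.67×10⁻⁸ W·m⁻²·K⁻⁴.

T_s ≈ 307 K

In steady state the net flux on the hot side equals that on the cold side.
σ(T₁⁴−T_s⁴)/D₁ = σ(T_s⁴−T₂⁴)/D₂, with D₁ = 1/ε₁+1/ε_s−1 = 8.722, D₂ = 1/ε_s+1/ε₂−1 = 3.837.
Solve for T_s⁴: T_s⁴ = (D₂·T₁⁴ + D₁·T₂⁴)/(D₁+D₂) = 8.830×10⁹ K⁴.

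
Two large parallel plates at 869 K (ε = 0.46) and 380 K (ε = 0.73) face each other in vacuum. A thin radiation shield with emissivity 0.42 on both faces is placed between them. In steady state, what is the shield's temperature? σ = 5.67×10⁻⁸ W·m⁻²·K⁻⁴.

T_s ≈ 714 K

In steady state the net flux on the hot side equals that on the cold side.
σ(T₁⁴−T_s⁴)/D₁ = σ(T_s⁴−T₂⁴)/D₂, with D₁ = 1/ε₁+1/ε_s−1 = 3.555, D₂ = 1/ε_s+1/ε₂−1 = 2.751.
Solve for T_s⁴: T_s⁴ = (D₂·T₁⁴ + D₁·T₂⁴)/(D₁+D₂) = 2.605×10¹¹ K⁴.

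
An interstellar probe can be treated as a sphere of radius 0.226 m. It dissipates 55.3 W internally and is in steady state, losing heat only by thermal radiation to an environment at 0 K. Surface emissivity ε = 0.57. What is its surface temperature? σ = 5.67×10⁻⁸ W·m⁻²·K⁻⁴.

Steady state: internal power = radiated power, P = εσA T⁴.
Radiating area A = 4πr² = 0.6418 m².
T⁴ = P/(εσA) = 55.3/(0.57·5.67×10⁻⁸·0.6418) = 2.666×10⁹ K⁴.
T = (2.666×10⁹)^(1/4).

T ≈ 227 K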